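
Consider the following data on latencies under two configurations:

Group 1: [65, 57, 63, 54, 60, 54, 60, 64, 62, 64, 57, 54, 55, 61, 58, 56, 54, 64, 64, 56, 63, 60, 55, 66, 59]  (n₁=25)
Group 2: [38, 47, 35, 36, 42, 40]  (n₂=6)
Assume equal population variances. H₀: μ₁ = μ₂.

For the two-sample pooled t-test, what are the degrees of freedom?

degrees of freedom = 29

df = n₁ + n₂ − 2 = 25 + 6 − 2 = 29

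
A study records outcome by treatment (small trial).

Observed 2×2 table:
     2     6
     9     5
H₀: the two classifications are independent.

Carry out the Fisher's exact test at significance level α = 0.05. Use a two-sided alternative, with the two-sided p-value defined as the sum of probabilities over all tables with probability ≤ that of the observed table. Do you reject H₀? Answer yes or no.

reject H₀: no

Margins: r₁=8, r₂=14, c₁=11, c₂=11, n=22
p_obs = C(8,2)·C(14,9)/C(22,11); sum pmf over tables with pmf ≤ p_obs
p-value (two-sided) = 0.18266
At α=0.05: p ≥ α → fail to reject H₀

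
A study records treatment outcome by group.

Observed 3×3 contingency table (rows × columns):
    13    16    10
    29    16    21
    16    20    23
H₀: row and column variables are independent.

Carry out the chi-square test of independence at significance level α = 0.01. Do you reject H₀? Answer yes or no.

reject H₀: no

Row totals [39, 66, 59], col totals [58, 52, 54], n=164
χ² = (13−13.79)²/13.79 + (16−12.37)²/12.37 + (10−12.84)²/12.84 + (29−23.34)²/23.34 + (16−20.93)²/20.93 + (21−21.73)²/21.73 + (16−20.87)²/20.87 + (20−18.71)²/18.71 + (23−19.43)²/19.43 = 6.1799
df = 4
p-value (upper-tail) = 0.18611
At α=0.01: p ≥ α → fail to reject H₀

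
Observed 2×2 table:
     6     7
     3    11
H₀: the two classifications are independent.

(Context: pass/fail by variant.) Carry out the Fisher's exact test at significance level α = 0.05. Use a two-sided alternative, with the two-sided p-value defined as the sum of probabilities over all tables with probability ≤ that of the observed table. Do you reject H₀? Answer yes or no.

Margins: r₁=13, r₂=14, c₁=9, c₂=18, n=27
p_obs = C(13,6)·C(14,3)/C(27,9); sum pmf over tables with pmf ≤ p_obs
p-value (two-sided) = 0.23646
At α=0.05: p ≥ α → fail to reject H₀

reject H₀: no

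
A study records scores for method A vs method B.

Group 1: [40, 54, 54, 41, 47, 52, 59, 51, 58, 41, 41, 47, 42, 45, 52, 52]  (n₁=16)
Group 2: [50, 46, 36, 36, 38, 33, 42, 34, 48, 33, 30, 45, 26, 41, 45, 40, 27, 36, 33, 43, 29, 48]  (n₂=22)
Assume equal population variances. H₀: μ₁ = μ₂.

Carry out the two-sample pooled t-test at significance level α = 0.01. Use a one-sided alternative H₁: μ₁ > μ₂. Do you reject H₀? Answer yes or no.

reject H₀: yes

x̄₁=48.500, s₁=6.346, n₁=16
x̄₂=38.136, s₂=7.147, n₂=22
s_p² = [15·6.346² + 21·7.147²]/36 = 46.5720
SE = √(s_p²·(1/16+1/22)) = 2.2422
t = (48.500−38.136)/2.2422 = 4.6220
df = 36
p-value (one-sided, H₁ greater) = 0.00002
At α=0.01: p < α → reject H₀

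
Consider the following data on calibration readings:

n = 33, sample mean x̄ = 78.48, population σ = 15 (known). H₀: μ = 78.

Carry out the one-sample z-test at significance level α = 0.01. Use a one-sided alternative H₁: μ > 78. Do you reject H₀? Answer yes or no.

SE = σ/√n = 15/√33 = 2.6112
z = (x̄−μ₀)/SE = (78.48−78)/2.6112 = 0.1838
p-value (one-sided, H₁ greater) = 0.42707
At α=0.01: p ≥ α → fail to reject H₀

reject H₀: no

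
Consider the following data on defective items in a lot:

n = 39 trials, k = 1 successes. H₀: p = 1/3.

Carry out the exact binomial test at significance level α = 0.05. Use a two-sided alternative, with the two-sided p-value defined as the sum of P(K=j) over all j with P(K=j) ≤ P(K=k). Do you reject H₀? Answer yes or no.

Exact binomial: n=39, k=1, p₀=1/3=0.3333
P(X=j) = C(n,j)·p₀^j·(1−p₀)^(n−j); p = Σ P(X=j) over j with P(X=j) ≤ P(X=1)
p-value (two-sided) = 0.00000
At α=0.05: p < α → reject H₀

reject H₀: yes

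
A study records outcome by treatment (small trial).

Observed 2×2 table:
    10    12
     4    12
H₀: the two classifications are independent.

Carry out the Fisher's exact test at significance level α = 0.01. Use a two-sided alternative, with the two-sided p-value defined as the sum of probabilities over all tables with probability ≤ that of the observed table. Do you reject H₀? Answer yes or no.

Margins: r₁=22, r₂=16, c₁=14, c₂=24, n=38
p_obs = C(22,10)·C(16,4)/C(38,14); sum pmf over tables with pmf ≤ p_obs
p-value (two-sided) = 0.30871
At α=0.01: p ≥ α → fail to reject H₀

reject H₀: no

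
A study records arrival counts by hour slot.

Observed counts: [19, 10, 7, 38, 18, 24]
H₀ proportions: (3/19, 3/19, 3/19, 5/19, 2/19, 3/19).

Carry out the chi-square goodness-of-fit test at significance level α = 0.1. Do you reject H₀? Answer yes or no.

n = 116; E_i = n·p_i = [18.32, 18.32, 18.32, 30.53, 12.21, 18.32]
χ² = (19−18.32)²/18.32 + (10−18.32)²/18.32 + (7−18.32)²/18.32 + (38−30.53)²/30.53 + (18−12.21)²/12.21 + (24−18.32)²/18.32 = 17.1310
df = 5
p-value (upper-tail) = 0.00426
At α=0.1: p < α → reject H₀

reject H₀: yes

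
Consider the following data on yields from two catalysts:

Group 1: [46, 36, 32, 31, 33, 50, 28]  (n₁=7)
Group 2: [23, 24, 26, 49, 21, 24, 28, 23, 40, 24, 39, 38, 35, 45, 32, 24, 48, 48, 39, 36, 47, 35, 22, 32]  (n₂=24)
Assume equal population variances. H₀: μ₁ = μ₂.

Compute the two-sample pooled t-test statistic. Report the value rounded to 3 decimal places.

x̄₁=36.571, s₁=8.243, n₁=7
x̄₂=33.417, s₂=9.486, n₂=24
s_p² = [6·8.243² + 23·9.486²]/29 = 85.4327
SE = √(s_p²·(1/7+1/24)) = 3.9704
t = (36.571−33.417)/3.9704 = 0.7946
df = 29

test statistic = 0.795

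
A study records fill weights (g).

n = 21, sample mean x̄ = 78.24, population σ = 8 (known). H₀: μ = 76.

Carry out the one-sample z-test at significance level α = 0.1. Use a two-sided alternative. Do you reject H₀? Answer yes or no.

reject H₀: no

SE = σ/√n = 8/√21 = 1.7457
z = (x̄−μ₀)/SE = (78.24−76)/1.7457 = 1.2831
p-value (two-sided) = 0.19945
At α=0.1: p ≥ α → fail to reject H₀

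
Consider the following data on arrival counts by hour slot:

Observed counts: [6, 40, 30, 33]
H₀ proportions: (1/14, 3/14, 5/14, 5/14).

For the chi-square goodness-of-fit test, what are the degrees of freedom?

df = k − 1 = 4 − 1 = 3

degrees of freedom = 3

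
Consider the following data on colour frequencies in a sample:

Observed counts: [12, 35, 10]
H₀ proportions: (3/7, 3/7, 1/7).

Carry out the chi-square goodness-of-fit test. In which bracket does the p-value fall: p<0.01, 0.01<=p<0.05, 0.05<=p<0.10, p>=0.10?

p-value bracket: p<0.01

n = 57; E_i = n·p_i = [24.43, 24.43, 8.14]
χ² = (12−24.43)²/24.43 + (35−24.43)²/24.43 + (10−8.14)²/8.14 = 11.3216
df = 2
p-value (upper-tail) = 0.00348
→ bracket: p<0.01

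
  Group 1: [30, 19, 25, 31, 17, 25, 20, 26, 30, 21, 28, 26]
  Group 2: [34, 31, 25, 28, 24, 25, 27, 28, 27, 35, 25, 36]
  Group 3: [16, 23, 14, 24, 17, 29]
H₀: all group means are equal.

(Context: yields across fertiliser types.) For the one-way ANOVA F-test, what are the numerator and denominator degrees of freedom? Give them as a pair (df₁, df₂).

k = 3 groups, N = 30 total
df = (k−1, N−k) = (3−1, 30−3) = (2, 27)

degrees of freedom = [2, 27]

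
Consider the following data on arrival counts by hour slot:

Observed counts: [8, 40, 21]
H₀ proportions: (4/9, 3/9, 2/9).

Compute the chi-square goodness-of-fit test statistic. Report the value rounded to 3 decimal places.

test statistic = 31.413

n = 69; E_i = n·p_i = [30.67, 23.00, 15.33]
χ² = (8−30.67)²/30.67 + (40−23.00)²/23.00 + (21−15.33)²/15.33 = 31.4130
df = 2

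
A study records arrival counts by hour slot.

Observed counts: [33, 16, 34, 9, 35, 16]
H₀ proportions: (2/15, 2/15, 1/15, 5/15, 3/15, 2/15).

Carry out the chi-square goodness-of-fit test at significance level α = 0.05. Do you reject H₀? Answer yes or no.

n = 143; E_i = n·p_i = [19.07, 19.07, 9.53, 47.67, 28.60, 19.07]
χ² = (33−19.07)²/19.07 + (16−19.07)²/19.07 + (34−9.53)²/9.53 + (9−47.67)²/47.67 + (35−28.60)²/28.60 + (16−19.07)²/19.07 = 106.7587
df = 5
p-value (upper-tail) = 0.00000
At α=0.05: p < α → reject H₀

reject H₀: yes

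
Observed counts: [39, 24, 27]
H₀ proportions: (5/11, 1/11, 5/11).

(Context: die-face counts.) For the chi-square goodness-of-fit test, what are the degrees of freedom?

df = k − 1 = 3 − 1 = 2

degrees of freedom = 2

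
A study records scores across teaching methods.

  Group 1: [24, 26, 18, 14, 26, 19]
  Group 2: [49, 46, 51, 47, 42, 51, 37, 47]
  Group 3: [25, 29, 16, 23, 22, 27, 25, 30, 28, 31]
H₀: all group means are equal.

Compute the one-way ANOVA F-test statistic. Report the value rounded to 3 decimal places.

Group means [21.17, 46.25, 25.60], grand mean 31.375
SSB = Σnᵢ(x̄ᵢ−x̄)² = 2728.892; SSW = ΣΣ(x−x̄ᵢ)² = 458.733
MSB = 2728.892/2 = 1364.4458; MSW = 458.733/21 = 21.8444
F = MSB/MSW = 62.4619
df = (2, 21)

test statistic = 62.462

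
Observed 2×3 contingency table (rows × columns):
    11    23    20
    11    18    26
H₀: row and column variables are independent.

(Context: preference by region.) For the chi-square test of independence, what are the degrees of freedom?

degrees of freedom = 2

df = (r−1)(c−1) = (2−1)·(3−1) = 2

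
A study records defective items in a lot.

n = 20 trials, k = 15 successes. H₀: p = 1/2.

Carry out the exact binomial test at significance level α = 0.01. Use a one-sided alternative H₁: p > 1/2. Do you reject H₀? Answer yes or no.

reject H₀: no

Exact binomial: n=20, k=15, p₀=1/2=0.5000
P(X≥15) from Σ C(n,i)·p₀^i·(1−p₀)^(n−i)
p-value (one-sided, H₁ greater) = 0.02069
At α=0.01: p ≥ α → fail to reject H₀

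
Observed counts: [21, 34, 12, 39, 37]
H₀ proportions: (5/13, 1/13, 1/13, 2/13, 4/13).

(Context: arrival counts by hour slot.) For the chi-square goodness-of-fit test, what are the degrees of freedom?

df = k − 1 = 5 − 1 = 4

degrees of freedom = 4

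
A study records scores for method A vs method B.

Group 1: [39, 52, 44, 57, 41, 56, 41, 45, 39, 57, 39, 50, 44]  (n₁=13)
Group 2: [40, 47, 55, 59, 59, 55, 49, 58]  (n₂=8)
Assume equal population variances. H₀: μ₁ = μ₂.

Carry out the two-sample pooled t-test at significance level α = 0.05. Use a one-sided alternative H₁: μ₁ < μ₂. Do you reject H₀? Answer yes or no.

x̄₁=46.462, s₁=7.055, n₁=13
x̄₂=52.750, s₂=6.819, n₂=8
s_p² = [12·7.055² + 7·6.819²]/19 = 48.5648
SE = √(s_p²·(1/13+1/8)) = 3.1315
t = (46.462−52.750)/3.1315 = -2.0081
df = 19
p-value (one-sided, H₁ less) = 0.02953
At α=0.05: p < α → reject H₀

reject H₀: yes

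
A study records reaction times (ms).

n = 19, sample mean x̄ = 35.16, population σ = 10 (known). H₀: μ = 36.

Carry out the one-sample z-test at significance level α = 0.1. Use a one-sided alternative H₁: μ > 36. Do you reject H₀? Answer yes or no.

reject H₀: no

SE = σ/√n = 10/√19 = 2.2942
z = (x̄−μ₀)/SE = (35.16−36)/2.2942 = -0.3661
p-value (one-sided, H₁ greater) = 0.64287
At α=0.1: p ≥ α → fail to reject H₀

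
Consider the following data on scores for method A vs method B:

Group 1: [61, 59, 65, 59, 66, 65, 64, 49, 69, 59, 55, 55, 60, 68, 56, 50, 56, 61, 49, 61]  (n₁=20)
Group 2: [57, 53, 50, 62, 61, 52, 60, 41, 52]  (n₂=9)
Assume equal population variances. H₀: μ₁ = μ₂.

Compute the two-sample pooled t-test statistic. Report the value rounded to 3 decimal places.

x̄₁=59.350, s₁=5.932, n₁=20
x̄₂=54.222, s₂=6.629, n₂=9
s_p² = [19·5.932² + 8·6.629²]/27 = 37.7817
SE = √(s_p²·(1/20+1/9)) = 2.4672
t = (59.350−54.222)/2.4672 = 2.0784
df = 27

test statistic = 2.078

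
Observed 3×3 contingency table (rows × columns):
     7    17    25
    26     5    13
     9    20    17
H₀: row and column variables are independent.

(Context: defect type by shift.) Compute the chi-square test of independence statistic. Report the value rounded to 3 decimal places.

Row totals [49, 44, 46], col totals [42, 42, 55], n=139
χ² = (7−14.81)²/14.81 + (17−14.81)²/14.81 + (25−19.39)²/19.39 + (26−13.29)²/13.29 + (5−13.29)²/13.29 + (13−17.41)²/17.41 + (9−13.90)²/13.90 + (20−13.90)²/13.90 + (17−18.20)²/18.20 = 28.9823
df = 4

test statistic = 28.982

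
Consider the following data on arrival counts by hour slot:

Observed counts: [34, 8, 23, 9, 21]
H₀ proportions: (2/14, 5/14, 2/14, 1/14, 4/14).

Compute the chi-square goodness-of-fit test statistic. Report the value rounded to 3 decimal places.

test statistic = 59.228

n = 95; E_i = n·p_i = [13.57, 33.93, 13.57, 6.79, 27.14]
χ² = (34−13.57)²/13.57 + (8−33.93)²/33.93 + (23−13.57)²/13.57 + (9−6.79)²/6.79 + (21−27.14)²/27.14 = 59.2284
df = 4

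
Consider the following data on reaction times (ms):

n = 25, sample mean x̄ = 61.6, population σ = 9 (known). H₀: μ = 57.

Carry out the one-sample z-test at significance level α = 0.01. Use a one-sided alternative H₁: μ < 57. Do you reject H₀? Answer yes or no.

reject H₀: no

SE = σ/√n = 9/√25 = 1.8000
z = (x̄−μ₀)/SE = (61.6−57)/1.8000 = 2.5556
p-value (one-sided, H₁ less) = 0.99470
At α=0.01: p ≥ α → fail to reject H₀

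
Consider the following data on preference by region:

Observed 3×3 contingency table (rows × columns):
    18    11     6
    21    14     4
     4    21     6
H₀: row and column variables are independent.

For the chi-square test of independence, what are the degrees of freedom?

degrees of freedom = 4

df = (r−1)(c−1) = (3−1)·(3−1) = 4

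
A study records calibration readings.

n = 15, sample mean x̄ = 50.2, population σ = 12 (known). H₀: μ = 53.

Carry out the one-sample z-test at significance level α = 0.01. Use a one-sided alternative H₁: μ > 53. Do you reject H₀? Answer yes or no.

reject H₀: no

SE = σ/√n = 12/√15 = 3.0984
z = (x̄−μ₀)/SE = (50.2−53)/3.0984 = -0.9037
p-value (one-sided, H₁ greater) = 0.81692
At α=0.01: p ≥ α → fail to reject H₀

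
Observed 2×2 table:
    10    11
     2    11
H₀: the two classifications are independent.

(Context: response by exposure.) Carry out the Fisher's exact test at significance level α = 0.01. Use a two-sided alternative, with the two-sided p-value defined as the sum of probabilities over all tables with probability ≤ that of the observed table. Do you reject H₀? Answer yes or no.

Margins: r₁=21, r₂=13, c₁=12, c₂=22, n=34
p_obs = C(21,10)·C(13,2)/C(34,12); sum pmf over tables with pmf ≤ p_obs
p-value (two-sided) = 0.07496
At α=0.01: p ≥ α → fail to reject H₀

reject H₀: no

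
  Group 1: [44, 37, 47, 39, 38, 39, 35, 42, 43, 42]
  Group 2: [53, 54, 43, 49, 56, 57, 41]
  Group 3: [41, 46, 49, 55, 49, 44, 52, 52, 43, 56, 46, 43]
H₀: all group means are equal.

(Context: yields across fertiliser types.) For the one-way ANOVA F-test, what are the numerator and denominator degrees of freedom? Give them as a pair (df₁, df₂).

k = 3 groups, N = 29 total
df = (k−1, N−k) = (3−1, 29−3) = (2, 26)

degrees of freedom = [2, 26]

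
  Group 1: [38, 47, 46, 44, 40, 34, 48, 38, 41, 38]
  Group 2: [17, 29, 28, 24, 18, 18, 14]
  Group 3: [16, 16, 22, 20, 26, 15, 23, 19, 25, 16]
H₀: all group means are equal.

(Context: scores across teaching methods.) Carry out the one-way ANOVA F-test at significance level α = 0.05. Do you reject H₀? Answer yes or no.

Group means [41.40, 21.14, 19.80], grand mean 28.148
SSB = Σnᵢ(x̄ᵢ−x̄)² = 2796.550; SSW = ΣΣ(x−x̄ᵢ)² = 546.857
MSB = 2796.550/2 = 1398.2751; MSW = 546.857/24 = 22.7857
F = MSB/MSW = 61.3663
df = (2, 24)
p-value (upper-tail) = 0.00000
At α=0.05: p < α → reject H₀

reject H₀: yes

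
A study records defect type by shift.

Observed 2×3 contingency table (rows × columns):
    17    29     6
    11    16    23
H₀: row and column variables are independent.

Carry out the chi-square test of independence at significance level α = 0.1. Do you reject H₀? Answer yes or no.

Row totals [52, 50], col totals [28, 45, 29], n=102
χ² = (17−14.27)²/14.27 + (29−22.94)²/22.94 + (6−14.78)²/14.78 + (11−13.73)²/13.73 + (16−22.06)²/22.06 + (23−14.22)²/14.22 = 14.9733
df = 2
p-value (upper-tail) = 0.00056
At α=0.1: p < α → reject H₀

reject H₀: yes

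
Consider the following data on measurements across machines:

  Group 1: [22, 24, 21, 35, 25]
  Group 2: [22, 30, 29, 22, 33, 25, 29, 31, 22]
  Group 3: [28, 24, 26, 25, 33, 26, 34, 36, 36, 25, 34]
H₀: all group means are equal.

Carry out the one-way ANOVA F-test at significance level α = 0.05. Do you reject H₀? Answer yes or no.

reject H₀: no

Group means [25.40, 27.00, 29.73], grand mean 27.880
SSB = Σnᵢ(x̄ᵢ−x̄)² = 75.258; SSW = ΣΣ(x−x̄ᵢ)² = 507.382
MSB = 75.258/2 = 37.6291; MSW = 507.382/22 = 23.0628
F = MSB/MSW = 1.6316
df = (2, 22)
p-value (upper-tail) = 0.21841
At α=0.05: p ≥ α → fail to reject H₀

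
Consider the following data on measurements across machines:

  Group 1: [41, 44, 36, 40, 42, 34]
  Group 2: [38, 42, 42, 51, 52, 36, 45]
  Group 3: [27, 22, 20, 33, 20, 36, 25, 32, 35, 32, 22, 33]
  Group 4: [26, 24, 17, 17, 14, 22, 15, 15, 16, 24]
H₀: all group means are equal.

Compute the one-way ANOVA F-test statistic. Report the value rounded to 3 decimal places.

test statistic = 36.416

Group means [39.50, 43.71, 28.08, 19.00], grand mean 30.571
SSB = Σnᵢ(x̄ᵢ−x̄)² = 3100.726; SSW = ΣΣ(x−x̄ᵢ)² = 879.845
MSB = 3100.726/3 = 1033.5754; MSW = 879.845/31 = 28.3821
F = MSB/MSW = 36.4164
df = (3, 31)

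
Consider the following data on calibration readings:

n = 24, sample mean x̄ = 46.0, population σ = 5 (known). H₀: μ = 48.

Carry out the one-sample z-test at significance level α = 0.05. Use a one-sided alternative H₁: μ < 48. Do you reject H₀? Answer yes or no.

reject H₀: yes

SE = σ/√n = 5/√24 = 1.0206
z = (x̄−μ₀)/SE = (46.0−48)/1.0206 = -1.9596
p-value (one-sided, H₁ less) = 0.02502
At α=0.05: p < α → reject H₀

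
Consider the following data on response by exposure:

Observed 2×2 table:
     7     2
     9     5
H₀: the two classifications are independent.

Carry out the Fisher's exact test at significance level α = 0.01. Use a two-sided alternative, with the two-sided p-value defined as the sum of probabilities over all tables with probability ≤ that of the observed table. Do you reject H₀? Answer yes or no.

reject H₀: no

Margins: r₁=9, r₂=14, c₁=16, c₂=7, n=23
p_obs = C(9,7)·C(14,9)/C(23,16); sum pmf over tables with pmf ≤ p_obs
p-value (two-sided) = 0.65702
At α=0.01: p ≥ α → fail to reject H₀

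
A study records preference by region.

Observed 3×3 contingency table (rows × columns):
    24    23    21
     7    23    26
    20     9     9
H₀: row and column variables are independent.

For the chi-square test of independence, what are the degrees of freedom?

degrees of freedom = 4

df = (r−1)(c−1) = (3−1)·(3−1) = 4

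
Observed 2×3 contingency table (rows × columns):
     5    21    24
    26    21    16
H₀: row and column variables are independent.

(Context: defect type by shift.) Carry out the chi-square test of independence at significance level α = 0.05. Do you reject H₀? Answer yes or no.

reject H₀: yes

Row totals [50, 63], col totals [31, 42, 40], n=113
χ² = (5−13.72)²/13.72 + (21−18.58)²/18.58 + (24−17.70)²/17.70 + (26−17.28)²/17.28 + (21−23.42)²/23.42 + (16−22.30)²/22.30 = 14.5224
df = 2
p-value (upper-tail) = 0.00070
At α=0.05: p < α → reject H₀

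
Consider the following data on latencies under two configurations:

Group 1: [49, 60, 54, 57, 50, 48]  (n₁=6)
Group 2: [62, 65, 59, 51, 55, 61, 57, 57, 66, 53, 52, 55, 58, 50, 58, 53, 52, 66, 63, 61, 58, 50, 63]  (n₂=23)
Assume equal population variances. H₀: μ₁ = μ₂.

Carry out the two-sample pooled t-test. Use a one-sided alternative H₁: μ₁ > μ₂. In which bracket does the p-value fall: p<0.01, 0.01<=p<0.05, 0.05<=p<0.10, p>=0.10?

x̄₁=53.000, s₁=4.817, n₁=6
x̄₂=57.609, s₂=5.123, n₂=23
s_p² = [5·4.817² + 22·5.123²]/27 = 25.6844
SE = √(s_p²·(1/6+1/23)) = 2.3232
t = (53.000−57.609)/2.3232 = -1.9837
df = 27
p-value (one-sided, H₁ greater) = 0.97123
→ bracket: p>=0.10

p-value bracket: p>=0.10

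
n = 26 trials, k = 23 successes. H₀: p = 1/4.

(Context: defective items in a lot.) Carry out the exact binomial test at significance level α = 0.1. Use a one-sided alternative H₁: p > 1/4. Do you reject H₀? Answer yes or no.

reject H₀: yes

Exact binomial: n=26, k=23, p₀=1/4=0.2500
P(X≥23) from Σ C(n,i)·p₀^i·(1−p₀)^(n−i)
p-value (one-sided, H₁ greater) = 0.00000
At α=0.1: p < α → reject H₀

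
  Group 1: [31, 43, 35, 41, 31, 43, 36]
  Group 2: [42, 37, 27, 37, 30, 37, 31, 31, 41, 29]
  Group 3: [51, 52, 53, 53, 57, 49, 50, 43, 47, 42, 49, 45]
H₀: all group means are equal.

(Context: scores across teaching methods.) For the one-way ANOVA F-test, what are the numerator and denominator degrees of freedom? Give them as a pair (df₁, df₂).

degrees of freedom = [2, 26]

k = 3 groups, N = 29 total
df = (k−1, N−k) = (3−1, 29−3) = (2, 26)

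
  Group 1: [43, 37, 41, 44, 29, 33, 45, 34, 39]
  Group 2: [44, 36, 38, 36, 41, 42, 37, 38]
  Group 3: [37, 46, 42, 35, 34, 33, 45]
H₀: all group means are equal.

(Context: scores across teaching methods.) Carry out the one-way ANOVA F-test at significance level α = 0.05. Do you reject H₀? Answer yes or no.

Group means [38.33, 39.00, 38.86], grand mean 38.708
SSB = Σnᵢ(x̄ᵢ−x̄)² = 2.101; SSW = ΣΣ(x−x̄ᵢ)² = 478.857
MSB = 2.101/2 = 1.0506; MSW = 478.857/21 = 22.8027
F = MSB/MSW = 0.0461
df = (2, 21)
p-value (upper-tail) = 0.95507
At α=0.05: p ≥ α → fail to reject H₀

reject H₀: no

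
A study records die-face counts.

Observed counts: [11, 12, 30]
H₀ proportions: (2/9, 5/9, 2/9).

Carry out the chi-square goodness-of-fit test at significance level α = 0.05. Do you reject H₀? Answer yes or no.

reject H₀: yes

n = 53; E_i = n·p_i = [11.78, 29.44, 11.78]
χ² = (11−11.78)²/11.78 + (12−29.44)²/29.44 + (30−11.78)²/11.78 = 38.5792
df = 2
p-value (upper-tail) = 0.00000
At α=0.05: p < α → reject H₀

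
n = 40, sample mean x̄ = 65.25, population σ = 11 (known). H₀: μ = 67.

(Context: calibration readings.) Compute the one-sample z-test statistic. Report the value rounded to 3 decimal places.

SE = σ/√n = 11/√40 = 1.7393
z = (x̄−μ₀)/SE = (65.25−67)/1.7393 = -1.0062

test statistic = -1.006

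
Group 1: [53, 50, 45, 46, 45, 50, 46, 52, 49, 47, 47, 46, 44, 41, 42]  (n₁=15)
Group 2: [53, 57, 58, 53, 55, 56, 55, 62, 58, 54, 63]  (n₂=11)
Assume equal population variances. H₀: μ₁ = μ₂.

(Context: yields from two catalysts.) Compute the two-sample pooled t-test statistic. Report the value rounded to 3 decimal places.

test statistic = -7.326

x̄₁=46.867, s₁=3.420, n₁=15
x̄₂=56.727, s₂=3.349, n₂=11
s_p² = [14·3.420² + 10·3.349²]/24 = 11.4965
SE = √(s_p²·(1/15+1/11)) = 1.3459
t = (46.867−56.727)/1.3459 = -7.3262
df = 24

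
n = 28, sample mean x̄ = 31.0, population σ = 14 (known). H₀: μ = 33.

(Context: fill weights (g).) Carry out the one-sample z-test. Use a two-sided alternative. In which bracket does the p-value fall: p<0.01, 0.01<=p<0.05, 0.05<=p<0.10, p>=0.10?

p-value bracket: p>=0.10

SE = σ/√n = 14/√28 = 2.6458
z = (x̄−μ₀)/SE = (31.0−33)/2.6458 = -0.7559
p-value (two-sided) = 0.44969
→ bracket: p>=0.10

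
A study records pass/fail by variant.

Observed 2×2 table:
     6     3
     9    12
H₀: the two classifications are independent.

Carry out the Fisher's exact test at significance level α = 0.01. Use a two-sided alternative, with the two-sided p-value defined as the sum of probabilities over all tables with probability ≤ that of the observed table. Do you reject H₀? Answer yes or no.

reject H₀: no

Margins: r₁=9, r₂=21, c₁=15, c₂=15, n=30
p_obs = C(9,6)·C(21,9)/C(30,15); sum pmf over tables with pmf ≤ p_obs
p-value (two-sided) = 0.42699
At α=0.01: p ≥ α → fail to reject H₀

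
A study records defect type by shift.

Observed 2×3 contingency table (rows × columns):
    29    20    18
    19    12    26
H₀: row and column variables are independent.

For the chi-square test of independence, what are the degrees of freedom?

df = (r−1)(c−1) = (2−1)·(3−1) = 2

degrees of freedom = 2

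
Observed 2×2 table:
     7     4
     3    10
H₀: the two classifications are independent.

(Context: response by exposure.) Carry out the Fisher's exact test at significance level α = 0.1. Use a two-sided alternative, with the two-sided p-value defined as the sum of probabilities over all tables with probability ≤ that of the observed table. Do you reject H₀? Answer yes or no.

Margins: r₁=11, r₂=13, c₁=10, c₂=14, n=24
p_obs = C(11,7)·C(13,3)/C(24,10); sum pmf over tables with pmf ≤ p_obs
p-value (two-sided) = 0.09530
At α=0.1: p < α → reject H₀

reject H₀: yes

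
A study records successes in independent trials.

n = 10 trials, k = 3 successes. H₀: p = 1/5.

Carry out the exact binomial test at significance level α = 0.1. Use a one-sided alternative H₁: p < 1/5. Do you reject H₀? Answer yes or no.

Exact binomial: n=10, k=3, p₀=1/5=0.2000
P(X≤3) from Σ C(n,i)·p₀^i·(1−p₀)^(n−i)
p-value (one-sided, H₁ less) = 0.87913
At α=0.1: p ≥ α → fail to reject H₀

reject H₀: no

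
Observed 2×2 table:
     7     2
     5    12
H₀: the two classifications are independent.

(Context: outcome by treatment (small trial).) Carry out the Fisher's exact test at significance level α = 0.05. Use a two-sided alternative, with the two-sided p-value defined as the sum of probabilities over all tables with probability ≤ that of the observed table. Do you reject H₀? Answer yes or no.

Margins: r₁=9, r₂=17, c₁=12, c₂=14, n=26
p_obs = C(9,7)·C(17,5)/C(26,12); sum pmf over tables with pmf ≤ p_obs
p-value (two-sided) = 0.03753
At α=0.05: p < α → reject H₀

reject H₀: yes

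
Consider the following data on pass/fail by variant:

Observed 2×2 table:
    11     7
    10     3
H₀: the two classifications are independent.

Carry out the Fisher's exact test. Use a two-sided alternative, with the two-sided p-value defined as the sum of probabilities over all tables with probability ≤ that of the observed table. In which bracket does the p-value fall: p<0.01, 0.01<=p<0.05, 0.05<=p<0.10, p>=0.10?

Margins: r₁=18, r₂=13, c₁=21, c₂=10, n=31
p_obs = C(18,11)·C(13,10)/C(31,21); sum pmf over tables with pmf ≤ p_obs
p-value (two-sided) = 0.45211
→ bracket: p>=0.10

p-value bracket: p>=0.10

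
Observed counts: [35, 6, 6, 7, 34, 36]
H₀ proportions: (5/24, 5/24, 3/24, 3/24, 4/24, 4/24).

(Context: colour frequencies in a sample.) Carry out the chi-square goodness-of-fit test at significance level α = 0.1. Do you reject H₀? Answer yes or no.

n = 124; E_i = n·p_i = [25.83, 25.83, 15.50, 15.50, 20.67, 20.67]
χ² = (35−25.83)²/25.83 + (6−25.83)²/25.83 + (6−15.50)²/15.50 + (7−15.50)²/15.50 + (34−20.67)²/20.67 + (36−20.67)²/20.67 = 48.9419
df = 5
p-value (upper-tail) = 0.00000
At α=0.1: p < α → reject H₀

reject H₀: yes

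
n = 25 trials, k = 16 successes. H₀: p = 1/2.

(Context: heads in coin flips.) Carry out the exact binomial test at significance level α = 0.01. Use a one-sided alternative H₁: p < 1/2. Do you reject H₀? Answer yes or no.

Exact binomial: n=25, k=16, p₀=1/2=0.5000
P(X≤16) from Σ C(n,i)·p₀^i·(1−p₀)^(n−i)
p-value (one-sided, H₁ less) = 0.94612
At α=0.01: p ≥ α → fail to reject H₀

reject H₀: no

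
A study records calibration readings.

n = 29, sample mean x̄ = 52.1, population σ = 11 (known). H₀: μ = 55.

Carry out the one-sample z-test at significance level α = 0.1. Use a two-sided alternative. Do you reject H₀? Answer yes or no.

reject H₀: no

SE = σ/√n = 11/√29 = 2.0426
z = (x̄−μ₀)/SE = (52.1−55)/2.0426 = -1.4197
p-value (two-sided) = 0.15569
At α=0.1: p ≥ α → fail to reject H₀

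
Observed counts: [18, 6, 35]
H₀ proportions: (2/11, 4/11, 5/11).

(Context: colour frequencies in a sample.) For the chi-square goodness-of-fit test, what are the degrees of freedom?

degrees of freedom = 2

df = k − 1 = 3 − 1 = 2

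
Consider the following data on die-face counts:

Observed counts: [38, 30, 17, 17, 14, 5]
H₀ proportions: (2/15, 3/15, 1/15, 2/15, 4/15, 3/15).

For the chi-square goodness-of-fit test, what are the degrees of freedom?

df = k − 1 = 6 − 1 = 5

degrees of freedom = 5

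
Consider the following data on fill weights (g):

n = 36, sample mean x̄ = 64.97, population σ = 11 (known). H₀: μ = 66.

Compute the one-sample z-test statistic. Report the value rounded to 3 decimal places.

test statistic = -0.562

SE = σ/√n = 11/√36 = 1.8333
z = (x̄−μ₀)/SE = (64.97−66)/1.8333 = -0.5618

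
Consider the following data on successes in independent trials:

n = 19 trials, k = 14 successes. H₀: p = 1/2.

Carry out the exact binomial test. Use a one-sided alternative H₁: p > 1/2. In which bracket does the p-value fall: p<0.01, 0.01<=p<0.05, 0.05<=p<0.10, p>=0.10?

p-value bracket: 0.01<=p<0.05

Exact binomial: n=19, k=14, p₀=1/2=0.5000
P(X≥14) from Σ C(n,i)·p₀^i·(1−p₀)^(n−i)
p-value (one-sided, H₁ greater) = 0.03178
→ bracket: 0.01<=p<0.05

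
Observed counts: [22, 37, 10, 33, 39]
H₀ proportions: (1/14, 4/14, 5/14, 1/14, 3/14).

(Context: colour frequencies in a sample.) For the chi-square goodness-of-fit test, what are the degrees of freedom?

degrees of freedom = 4

df = k − 1 = 5 − 1 = 4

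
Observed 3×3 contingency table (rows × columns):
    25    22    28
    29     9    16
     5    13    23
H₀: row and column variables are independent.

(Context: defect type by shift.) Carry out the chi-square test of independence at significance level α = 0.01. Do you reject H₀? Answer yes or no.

reject H₀: yes

Row totals [75, 54, 41], col totals [59, 44, 67], n=170
χ² = (25−26.03)²/26.03 + (22−19.41)²/19.41 + (28−29.56)²/29.56 + (29−18.74)²/18.74 + (9−13.98)²/13.98 + (16−21.28)²/21.28 + (5−14.23)²/14.23 + (13−10.61)²/10.61 + (23−16.16)²/16.16 = 18.5868
df = 4
p-value (upper-tail) = 0.00095
At α=0.01: p < α → reject H₀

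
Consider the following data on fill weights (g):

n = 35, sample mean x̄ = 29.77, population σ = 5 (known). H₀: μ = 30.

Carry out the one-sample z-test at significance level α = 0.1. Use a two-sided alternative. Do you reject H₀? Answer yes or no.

SE = σ/√n = 5/√35 = 0.8452
z = (x̄−μ₀)/SE = (29.77−30)/0.8452 = -0.2721
p-value (two-sided) = 0.78551
At α=0.1: p ≥ α → fail to reject H₀

reject H₀: no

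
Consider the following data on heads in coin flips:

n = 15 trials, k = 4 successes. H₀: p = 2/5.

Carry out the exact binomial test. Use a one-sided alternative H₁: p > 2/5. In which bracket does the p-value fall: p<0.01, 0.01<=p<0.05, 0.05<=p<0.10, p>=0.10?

Exact binomial: n=15, k=4, p₀=2/5=0.4000
P(X≥4) from Σ C(n,i)·p₀^i·(1−p₀)^(n−i)
p-value (one-sided, H₁ greater) = 0.90950
→ bracket: p>=0.10

p-value bracket: p>=0.10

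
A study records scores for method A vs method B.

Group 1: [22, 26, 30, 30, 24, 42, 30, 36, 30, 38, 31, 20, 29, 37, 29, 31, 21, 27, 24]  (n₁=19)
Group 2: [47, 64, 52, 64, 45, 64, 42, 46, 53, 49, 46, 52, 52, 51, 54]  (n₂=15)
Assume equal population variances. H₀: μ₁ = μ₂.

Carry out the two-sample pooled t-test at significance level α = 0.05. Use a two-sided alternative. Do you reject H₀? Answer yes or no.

x̄₁=29.316, s₁=5.917, n₁=19
x̄₂=52.067, s₂=7.035, n₂=15
s_p² = [18·5.917² + 14·7.035²]/32 = 41.3450
SE = √(s_p²·(1/19+1/15)) = 2.2209
t = (29.316−52.067)/2.2209 = -10.2440
df = 32
p-value (two-sided) = 0.00000
At α=0.05: p < α → reject H₀

reject H₀: yes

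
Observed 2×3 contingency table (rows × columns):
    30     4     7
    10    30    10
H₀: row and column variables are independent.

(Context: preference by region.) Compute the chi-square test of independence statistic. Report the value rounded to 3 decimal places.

test statistic = 29.813

Row totals [41, 50], col totals [40, 34, 17], n=91
χ² = (30−18.02)²/18.02 + (4−15.32)²/15.32 + (7−7.66)²/7.66 + (10−21.98)²/21.98 + (30−18.68)²/18.68 + (10−9.34)²/9.34 = 29.8133
df = 2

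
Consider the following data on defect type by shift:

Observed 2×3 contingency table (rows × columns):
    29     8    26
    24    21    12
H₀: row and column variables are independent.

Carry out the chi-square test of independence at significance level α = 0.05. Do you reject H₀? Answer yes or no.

Row totals [63, 57], col totals [53, 29, 38], n=120
χ² = (29−27.82)²/27.82 + (8−15.22)²/15.22 + (26−19.95)²/19.95 + (24−25.18)²/25.18 + (21−13.78)²/13.78 + (12−18.05)²/18.05 = 11.1851
df = 2
p-value (upper-tail) = 0.00373
At α=0.05: p < α → reject H₀

reject H₀: yes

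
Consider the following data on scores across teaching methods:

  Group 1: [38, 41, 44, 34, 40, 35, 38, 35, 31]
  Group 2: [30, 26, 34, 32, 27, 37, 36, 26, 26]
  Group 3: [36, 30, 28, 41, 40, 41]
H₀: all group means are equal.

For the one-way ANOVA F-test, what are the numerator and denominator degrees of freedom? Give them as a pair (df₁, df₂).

k = 3 groups, N = 24 total
df = (k−1, N−k) = (3−1, 24−3) = (2, 21)

degrees of freedom = [2, 21]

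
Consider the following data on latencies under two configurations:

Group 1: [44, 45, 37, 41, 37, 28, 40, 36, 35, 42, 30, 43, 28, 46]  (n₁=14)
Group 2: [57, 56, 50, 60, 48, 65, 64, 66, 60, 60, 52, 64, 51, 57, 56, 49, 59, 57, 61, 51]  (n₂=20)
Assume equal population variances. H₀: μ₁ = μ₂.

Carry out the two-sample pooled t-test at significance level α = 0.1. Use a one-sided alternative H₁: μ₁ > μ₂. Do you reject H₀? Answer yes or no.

reject H₀: no

x̄₁=38.000, s₁=6.089, n₁=14
x̄₂=57.150, s₂=5.537, n₂=20
s_p² = [13·6.089² + 19·5.537²]/32 = 33.2672
SE = √(s_p²·(1/14+1/20)) = 2.0099
t = (38.000−57.150)/2.0099 = -9.5280
df = 32
p-value (one-sided, H₁ greater) = 1.00000
At α=0.1: p ≥ α → fail to reject H₀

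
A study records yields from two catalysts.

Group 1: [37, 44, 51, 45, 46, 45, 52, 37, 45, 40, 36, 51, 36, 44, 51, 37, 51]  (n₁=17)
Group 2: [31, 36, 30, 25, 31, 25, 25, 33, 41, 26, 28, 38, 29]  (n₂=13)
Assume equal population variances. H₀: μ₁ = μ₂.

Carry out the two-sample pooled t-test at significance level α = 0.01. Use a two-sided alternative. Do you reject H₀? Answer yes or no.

reject H₀: yes

x̄₁=44.000, s₁=5.906, n₁=17
x̄₂=30.615, s₂=5.189, n₂=13
s_p² = [16·5.906² + 12·5.189²]/28 = 31.4670
SE = √(s_p²·(1/17+1/13)) = 2.0668
t = (44.000−30.615)/2.0668 = 6.4761
df = 28
p-value (two-sided) = 0.00000
At α=0.01: p < α → reject H₀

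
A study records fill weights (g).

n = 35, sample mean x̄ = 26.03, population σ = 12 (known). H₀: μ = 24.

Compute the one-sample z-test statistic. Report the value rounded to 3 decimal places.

test statistic = 1.001

SE = σ/√n = 12/√35 = 2.0284
z = (x̄−μ₀)/SE = (26.03−24)/2.0284 = 1.0008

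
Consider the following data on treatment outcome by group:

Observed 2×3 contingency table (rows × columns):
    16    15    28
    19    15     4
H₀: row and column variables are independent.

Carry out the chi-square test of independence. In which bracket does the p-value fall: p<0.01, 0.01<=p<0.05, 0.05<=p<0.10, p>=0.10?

p-value bracket: p<0.01

Row totals [59, 38], col totals [35, 30, 32], n=97
χ² = (16−21.29)²/21.29 + (15−18.25)²/18.25 + (28−19.46)²/19.46 + (19−13.71)²/13.71 + (15−11.75)²/11.75 + (4−12.54)²/12.54 = 14.3850
df = 2
p-value (upper-tail) = 0.00075
→ bracket: p<0.01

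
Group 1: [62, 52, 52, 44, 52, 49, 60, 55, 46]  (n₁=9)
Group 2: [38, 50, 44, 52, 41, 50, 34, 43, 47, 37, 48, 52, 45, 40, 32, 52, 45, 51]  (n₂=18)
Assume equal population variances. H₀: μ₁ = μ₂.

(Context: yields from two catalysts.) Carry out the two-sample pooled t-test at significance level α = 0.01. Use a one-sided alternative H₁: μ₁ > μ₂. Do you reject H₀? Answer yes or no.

x̄₁=52.444, s₁=5.918, n₁=9
x̄₂=44.500, s₂=6.373, n₂=18
s_p² = [8·5.918² + 17·6.373²]/25 = 38.8289
SE = √(s_p²·(1/9+1/18)) = 2.5439
t = (52.444−44.500)/2.5439 = 3.1229
df = 25
p-value (one-sided, H₁ greater) = 0.00224
At α=0.01: p < α → reject H₀

reject H₀: yes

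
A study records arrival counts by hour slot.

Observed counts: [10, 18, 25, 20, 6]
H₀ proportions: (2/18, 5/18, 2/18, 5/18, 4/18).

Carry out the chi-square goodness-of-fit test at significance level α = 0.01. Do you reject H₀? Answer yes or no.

n = 79; E_i = n·p_i = [8.78, 21.94, 8.78, 21.94, 17.56]
χ² = (10−8.78)²/8.78 + (18−21.94)²/21.94 + (25−8.78)²/8.78 + (20−21.94)²/21.94 + (6−17.56)²/17.56 = 38.6380
df = 4
p-value (upper-tail) = 0.00000
At α=0.01: p < α → reject H₀

reject H₀: yes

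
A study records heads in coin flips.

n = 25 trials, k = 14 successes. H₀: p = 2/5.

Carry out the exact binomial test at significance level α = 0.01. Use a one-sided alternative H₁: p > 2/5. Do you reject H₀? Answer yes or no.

Exact binomial: n=25, k=14, p₀=2/5=0.4000
P(X≥14) from Σ C(n,i)·p₀^i·(1−p₀)^(n−i)
p-value (one-sided, H₁ greater) = 0.07780
At α=0.01: p ≥ α → fail to reject H₀

reject H₀: no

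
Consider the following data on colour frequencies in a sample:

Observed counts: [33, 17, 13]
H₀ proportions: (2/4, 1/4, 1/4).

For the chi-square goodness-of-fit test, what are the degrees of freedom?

degrees of freedom = 2

df = k − 1 = 3 − 1 = 2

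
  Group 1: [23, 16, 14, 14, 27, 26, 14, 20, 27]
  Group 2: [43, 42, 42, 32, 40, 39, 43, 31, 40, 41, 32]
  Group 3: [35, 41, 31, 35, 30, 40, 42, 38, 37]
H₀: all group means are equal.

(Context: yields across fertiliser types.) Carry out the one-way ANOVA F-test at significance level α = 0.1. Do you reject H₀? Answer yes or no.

reject H₀: yes

Group means [20.11, 38.64, 36.56], grand mean 32.241
SSB = Σnᵢ(x̄ᵢ−x̄)² = 1941.654; SSW = ΣΣ(x−x̄ᵢ)² = 625.657
MSB = 1941.654/2 = 970.8269; MSW = 625.657/26 = 24.0637
F = MSB/MSW = 40.3440
df = (2, 26)
p-value (upper-tail) = 0.00000
At α=0.1: p < α → reject H₀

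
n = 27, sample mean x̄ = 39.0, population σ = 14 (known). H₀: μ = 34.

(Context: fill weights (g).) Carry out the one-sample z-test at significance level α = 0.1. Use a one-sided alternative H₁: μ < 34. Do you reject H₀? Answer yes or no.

reject H₀: no

SE = σ/√n = 14/√27 = 2.6943
z = (x̄−μ₀)/SE = (39.0−34)/2.6943 = 1.8558
p-value (one-sided, H₁ less) = 0.96826
At α=0.1: p ≥ α → fail to reject H₀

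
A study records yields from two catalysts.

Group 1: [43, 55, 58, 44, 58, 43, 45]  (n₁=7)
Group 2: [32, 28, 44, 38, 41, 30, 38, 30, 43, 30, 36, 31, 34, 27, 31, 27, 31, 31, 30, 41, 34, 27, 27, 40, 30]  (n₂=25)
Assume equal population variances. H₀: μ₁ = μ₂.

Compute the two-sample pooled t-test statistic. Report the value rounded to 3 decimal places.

test statistic = 6.563

x̄₁=49.429, s₁=7.185, n₁=7
x̄₂=33.240, s₂=5.356, n₂=25
s_p² = [6·7.185² + 24·5.356²]/30 = 33.2758
SE = √(s_p²·(1/7+1/25)) = 2.4667
t = (49.429−33.240)/2.4667 = 6.5628
df = 30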